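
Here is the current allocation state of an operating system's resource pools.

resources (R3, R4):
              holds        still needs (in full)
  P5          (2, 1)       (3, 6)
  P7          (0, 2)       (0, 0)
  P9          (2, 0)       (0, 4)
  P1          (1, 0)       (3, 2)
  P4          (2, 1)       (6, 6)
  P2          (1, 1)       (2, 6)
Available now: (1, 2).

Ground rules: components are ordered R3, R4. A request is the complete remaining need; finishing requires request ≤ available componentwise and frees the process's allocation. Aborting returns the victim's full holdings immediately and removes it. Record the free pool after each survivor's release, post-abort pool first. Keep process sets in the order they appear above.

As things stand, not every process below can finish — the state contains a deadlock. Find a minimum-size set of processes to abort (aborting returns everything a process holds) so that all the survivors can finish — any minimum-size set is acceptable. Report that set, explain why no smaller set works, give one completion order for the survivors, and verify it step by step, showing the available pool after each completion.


Minimum abort set: P4 and P2.
Key observation: P5 could never have finished before the abort; with (3, 2) returned by P4 and P2, it fits at step 4.
No one abort is enough; case by case: P5 alone leaves P4 blocked (short on R4); P7 alone leaves P5 blocked (short on R4); P9 alone leaves P5 blocked (short on R4); P1 alone leaves P5 blocked (short on R4); P4 alone leaves P5 blocked (short on R4); P2 alone leaves P5 blocked (short on R4).
The survivors complete as P1, P7, P9, P5. Verifying each step (starting from the post-abort pool):
  pool = (4, 4)
  run P1 (needs (3, 2), free (4, 4)); after release of (1, 0) the pool is (5, 4)
  run P7 (needs (0, 0), free (5, 4)); after release of (0, 2) the pool is (5, 6)
  run P9 (needs (0, 4), free (5, 6)); after release of (2, 0) the pool is (7, 6)
  run P5 (needs (3, 6), free (7, 6)); after release of (2, 1) the pool is (9, 7)


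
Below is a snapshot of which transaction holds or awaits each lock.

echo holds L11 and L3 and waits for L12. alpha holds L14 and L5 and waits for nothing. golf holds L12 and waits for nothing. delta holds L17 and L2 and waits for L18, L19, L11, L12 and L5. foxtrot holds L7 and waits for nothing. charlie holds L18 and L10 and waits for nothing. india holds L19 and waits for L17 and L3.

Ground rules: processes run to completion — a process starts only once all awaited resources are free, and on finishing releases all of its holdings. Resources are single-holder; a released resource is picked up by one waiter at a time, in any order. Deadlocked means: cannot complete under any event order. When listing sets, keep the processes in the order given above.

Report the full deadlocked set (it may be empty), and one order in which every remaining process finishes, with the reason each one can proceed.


Deadlocked: delta and india.
Key observation: along delta -> india -> delta, each member waits on what the next one holds — a deadlock; no other process is dragged down with it.
One completion order for the rest: alpha, charlie, golf, foxtrot, echo.
Check, step by step:
  run alpha (it waits on nothing); releases L14 and L5
  run charlie (it waits on nothing); releases L18 and L10
  run golf (it waits on nothing); releases L12
  run foxtrot (it waits on nothing); releases L7
  echo waits on L12 — all released -> runs and releases L11 and L3


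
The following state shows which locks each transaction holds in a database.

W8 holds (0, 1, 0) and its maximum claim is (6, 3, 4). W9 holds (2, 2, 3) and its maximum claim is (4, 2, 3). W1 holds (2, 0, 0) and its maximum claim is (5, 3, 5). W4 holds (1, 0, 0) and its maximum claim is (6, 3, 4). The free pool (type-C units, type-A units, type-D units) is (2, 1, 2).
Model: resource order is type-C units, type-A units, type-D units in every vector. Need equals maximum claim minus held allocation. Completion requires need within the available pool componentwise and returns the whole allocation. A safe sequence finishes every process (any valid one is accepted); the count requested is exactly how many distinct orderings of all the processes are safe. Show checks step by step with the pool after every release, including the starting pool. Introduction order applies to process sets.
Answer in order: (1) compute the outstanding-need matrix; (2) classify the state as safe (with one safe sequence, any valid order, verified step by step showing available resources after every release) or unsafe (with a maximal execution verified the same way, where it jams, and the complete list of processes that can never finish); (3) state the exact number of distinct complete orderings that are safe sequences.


(1) Remaining need (order type-C units, type-A units, type-D units):
  W8: (6, 2, 4)
  W9: (2, 0, 0)
  W1: (3, 3, 5)
  W4: (5, 3, 4)
(2) SAFE — a valid safe sequence is W9, W1, W4, W8.
Key observation: reading the order forward, W9 is the first process whose need (2, 0, 0) meets the free pool (2, 1, 2) exactly on a resource it requests.
Step-by-step check:
  pool = (2, 1, 2)
  W9: need (2, 0, 0) fits (2, 1, 2); releases (2, 2, 3), pool now (4, 3, 5)
  W1: need (3, 3, 5) fits (4, 3, 5); releases (2, 0, 0), pool now (6, 3, 5)
  W4: need (5, 3, 4) fits (6, 3, 5); releases (1, 0, 0), pool now (7, 3, 5)
  W8: need (6, 2, 4) fits (7, 3, 5); releases (0, 1, 0), pool now (7, 4, 5)
(3) Precisely 2 of the possible complete orderings are safe sequences.


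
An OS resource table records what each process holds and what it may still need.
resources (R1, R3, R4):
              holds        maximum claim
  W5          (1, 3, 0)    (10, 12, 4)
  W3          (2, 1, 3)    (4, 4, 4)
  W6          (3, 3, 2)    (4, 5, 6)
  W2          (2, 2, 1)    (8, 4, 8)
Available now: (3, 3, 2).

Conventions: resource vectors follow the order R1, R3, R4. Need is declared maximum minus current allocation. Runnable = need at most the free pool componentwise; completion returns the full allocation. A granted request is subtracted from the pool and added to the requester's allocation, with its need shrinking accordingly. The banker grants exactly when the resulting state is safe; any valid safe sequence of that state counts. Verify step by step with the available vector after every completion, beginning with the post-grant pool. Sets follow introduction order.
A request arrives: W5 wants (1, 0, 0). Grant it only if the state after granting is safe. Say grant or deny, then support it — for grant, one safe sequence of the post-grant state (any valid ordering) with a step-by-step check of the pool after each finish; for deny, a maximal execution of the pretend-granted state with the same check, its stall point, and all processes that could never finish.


GRANT — the state after the grant stays safe, e.g. via W3, W6, W2, W5.
Key observation: (2, 3, 2) free after granting still covers W3 first, and each release covers the next.
Step-by-step check of the post-grant state:
  pool = (2, 3, 2)
  W3: need (2, 3, 1) fits (2, 3, 2); releases (2, 1, 3), pool now (4, 4, 5)
  W6: need (1, 2, 4) fits (4, 4, 5); releases (3, 3, 2), pool now (7, 7, 7)
  W2: need (6, 2, 7) fits (7, 7, 7); releases (2, 2, 1), pool now (9, 9, 8)
  W5: need (8, 9, 4) fits (9, 9, 8); releases (2, 3, 0), pool now (11, 12, 8)


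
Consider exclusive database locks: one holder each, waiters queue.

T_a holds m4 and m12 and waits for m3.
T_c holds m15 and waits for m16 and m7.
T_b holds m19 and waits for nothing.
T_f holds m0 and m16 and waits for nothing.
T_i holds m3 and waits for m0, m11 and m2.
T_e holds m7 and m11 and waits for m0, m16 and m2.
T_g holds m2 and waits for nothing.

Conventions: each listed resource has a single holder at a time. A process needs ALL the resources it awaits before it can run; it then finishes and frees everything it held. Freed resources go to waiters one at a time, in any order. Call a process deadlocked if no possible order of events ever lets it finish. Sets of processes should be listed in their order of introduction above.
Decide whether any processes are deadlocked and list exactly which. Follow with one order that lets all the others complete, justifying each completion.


Nothing here is deadlocked.
Key observation: the waits form no ring: some process can always run, and its releases unblock the others one by one.
The rest can finish in the order T_f, T_g, T_e, T_c, T_i, T_b, T_a.
Walking it through:
  run T_f (it waits on nothing); releases m0 and m16
  run T_g (it waits on nothing); releases m2
  run T_e (all its waits — m0, m16 and m2 — are resolved); releases m7 and m11
  run T_c (all its waits — m16 and m7 — are resolved); releases m15
  run T_i (all its waits — m0, m11 and m2 — are resolved); releases m3
  run T_b (it waits on nothing); releases m19
  run T_a (all its waits — m3 — are resolved); releases m4 and m12


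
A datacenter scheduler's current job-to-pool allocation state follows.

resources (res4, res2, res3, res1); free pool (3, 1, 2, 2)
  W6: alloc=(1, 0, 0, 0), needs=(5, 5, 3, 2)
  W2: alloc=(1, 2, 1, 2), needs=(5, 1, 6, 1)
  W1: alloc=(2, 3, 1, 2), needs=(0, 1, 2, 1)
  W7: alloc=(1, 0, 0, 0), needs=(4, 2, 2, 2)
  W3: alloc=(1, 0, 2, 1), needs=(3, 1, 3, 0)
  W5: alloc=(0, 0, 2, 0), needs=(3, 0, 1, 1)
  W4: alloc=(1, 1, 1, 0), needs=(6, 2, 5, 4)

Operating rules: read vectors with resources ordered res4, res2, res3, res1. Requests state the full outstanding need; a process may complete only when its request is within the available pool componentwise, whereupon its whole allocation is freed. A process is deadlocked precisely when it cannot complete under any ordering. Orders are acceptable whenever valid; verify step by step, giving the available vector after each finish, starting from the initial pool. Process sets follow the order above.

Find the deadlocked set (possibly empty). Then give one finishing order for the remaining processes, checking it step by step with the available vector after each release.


The deadlocked set is empty.
Key observation: W1 fits the free pool immediately, and its release cascades until everyone finishes.
A valid finishing order for the others: W1, W3, W4, W7, W2, W5, W6. Walking it through:
  pool = (3, 1, 2, 2)
  W1 needs (0, 1, 2, 1) <= (3, 1, 2, 2) -> finishes; pool += (2, 3, 1, 2) = (5, 4, 3, 4)
  W3 needs (3, 1, 3, 0) <= (5, 4, 3, 4) -> finishes; pool += (1, 0, 2, 1) = (6, 4, 5, 5)
  W4 needs (6, 2, 5, 4) <= (6, 4, 5, 5) -> finishes; pool += (1, 1, 1, 0) = (7, 5, 6, 5)
  W7 needs (4, 2, 2, 2) <= (7, 5, 6, 5) -> finishes; pool += (1, 0, 0, 0) = (8, 5, 6, 5)
  W2 needs (5, 1, 6, 1) <= (8, 5, 6, 5) -> finishes; pool += (1, 2, 1, 2) = (9, 7, 7, 7)
  W5 needs (3, 0, 1, 1) <= (9, 7, 7, 7) -> finishes; pool += (0, 0, 2, 0) = (9, 7, 9, 7)
  W6 needs (5, 5, 3, 2) <= (9, 7, 9, 7) -> finishes; pool += (1, 0, 0, 0) = (10, 7, 9, 7)


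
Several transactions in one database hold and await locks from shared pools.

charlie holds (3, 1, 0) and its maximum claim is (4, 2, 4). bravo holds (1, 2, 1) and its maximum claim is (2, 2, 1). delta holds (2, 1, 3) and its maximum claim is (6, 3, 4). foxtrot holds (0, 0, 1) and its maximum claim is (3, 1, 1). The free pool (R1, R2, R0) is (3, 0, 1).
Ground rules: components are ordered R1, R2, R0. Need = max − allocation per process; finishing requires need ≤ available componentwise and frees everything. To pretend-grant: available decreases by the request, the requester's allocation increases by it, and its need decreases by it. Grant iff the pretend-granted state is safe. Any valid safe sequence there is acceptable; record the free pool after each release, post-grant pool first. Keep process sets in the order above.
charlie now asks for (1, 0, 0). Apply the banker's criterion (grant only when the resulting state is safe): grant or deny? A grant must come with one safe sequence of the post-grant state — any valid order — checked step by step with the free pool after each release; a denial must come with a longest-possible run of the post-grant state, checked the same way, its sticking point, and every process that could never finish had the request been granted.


DENY — the pretend-granted state is unsafe.
Key observation: after bravo, foxtrot the pool peaks at (3, 2, 3), and each blocked process is short somewhere: charlie on R0; delta on R1.
On the post-grant state, bravo, foxtrot is a maximal run — nothing extends it. Walking it through:
  pool = (2, 0, 1)
  bravo needs (1, 0, 0) <= (2, 0, 1) -> finishes; pool += (1, 2, 1) = (3, 2, 2)
  foxtrot needs (3, 1, 0) <= (3, 2, 2) -> finishes; pool += (0, 0, 1) = (3, 2, 3)
  charlie still needs (0, 1, 4) but only (3, 2, 3) is free — short on R0
  delta still needs (4, 2, 1) but only (3, 2, 3) is free — short on R1
Had the request been granted, charlie and delta could never finish.


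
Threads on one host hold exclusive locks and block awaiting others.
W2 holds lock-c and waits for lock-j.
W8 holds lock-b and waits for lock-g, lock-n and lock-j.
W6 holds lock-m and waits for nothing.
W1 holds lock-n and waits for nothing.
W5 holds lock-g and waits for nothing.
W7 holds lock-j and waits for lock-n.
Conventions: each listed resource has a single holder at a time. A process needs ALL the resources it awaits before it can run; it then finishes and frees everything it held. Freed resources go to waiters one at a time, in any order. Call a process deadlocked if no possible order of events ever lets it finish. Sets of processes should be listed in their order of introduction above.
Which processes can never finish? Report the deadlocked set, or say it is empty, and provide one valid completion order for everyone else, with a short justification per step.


Nothing here is deadlocked.
Key observation: all waits point, directly or indirectly, at processes that can finish, so nothing is permanently blocked.
One completion order for the rest: W1, W7, W5, W2, W6, W8.
Check, step by step:
  W1: no waits; runs immediately, freeing lock-n
  W7: everything it awaited (lock-n) is free; runs, freeing lock-j
  W5: no waits; runs immediately, freeing lock-g
  W2: everything it awaited (lock-j) is free; runs, freeing lock-c
  W6: no waits; runs immediately, freeing lock-m
  W8: everything it awaited (lock-g, lock-n and lock-j) is free; runs, freeing lock-b


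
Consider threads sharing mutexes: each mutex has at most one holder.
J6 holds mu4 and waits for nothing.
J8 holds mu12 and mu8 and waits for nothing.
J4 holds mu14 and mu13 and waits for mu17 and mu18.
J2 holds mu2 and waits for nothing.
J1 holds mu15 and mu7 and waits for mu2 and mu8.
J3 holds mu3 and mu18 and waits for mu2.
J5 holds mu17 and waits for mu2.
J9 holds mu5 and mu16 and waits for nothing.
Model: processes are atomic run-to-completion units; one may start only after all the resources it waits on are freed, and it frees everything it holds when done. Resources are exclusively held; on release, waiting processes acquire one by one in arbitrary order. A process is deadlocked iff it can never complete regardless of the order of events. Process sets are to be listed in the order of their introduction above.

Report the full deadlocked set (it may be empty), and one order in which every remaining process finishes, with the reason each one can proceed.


Nothing here is deadlocked.
Key observation: although several processes wait, no cycle exists — each chain bottoms out at a free runner.
One completion order for the rest: J8, J9, J6, J2, J3, J5, J4, J1.
Walking it through:
  J8 waits on nothing -> runs at once and releases mu12 and mu8
  J9 waits on nothing -> runs at once and releases mu5 and mu16
  J6 waits on nothing -> runs at once and releases mu4
  J2 waits on nothing -> runs at once and releases mu2
  J3 waits on mu2 — all released -> runs and releases mu3 and mu18
  J5 waits on mu2 — all released -> runs and releases mu17
  J4 waits on mu17 and mu18 — all released -> runs and releases mu14 and mu13
  J1 waits on mu2 and mu8 — all released -> runs and releases mu15 and mu7


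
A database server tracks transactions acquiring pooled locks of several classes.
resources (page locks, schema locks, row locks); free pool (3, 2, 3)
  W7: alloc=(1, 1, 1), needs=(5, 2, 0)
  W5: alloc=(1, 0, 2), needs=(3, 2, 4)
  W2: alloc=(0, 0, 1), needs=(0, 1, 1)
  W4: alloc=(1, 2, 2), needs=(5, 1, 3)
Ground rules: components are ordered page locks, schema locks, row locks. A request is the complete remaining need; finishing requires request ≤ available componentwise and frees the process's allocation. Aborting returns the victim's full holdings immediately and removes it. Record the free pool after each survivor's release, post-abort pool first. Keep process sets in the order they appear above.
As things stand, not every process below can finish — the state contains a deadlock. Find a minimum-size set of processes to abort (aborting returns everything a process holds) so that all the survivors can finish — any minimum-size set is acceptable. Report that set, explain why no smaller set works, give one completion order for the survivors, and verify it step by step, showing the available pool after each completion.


Abort W4.
Key observation: W7 had no path to completion before; after the abort of W4 ((1, 2, 2) returned), step 3 is where it fits.
Why nothing smaller works: aborting no one leaves the state deadlocked as given.
The survivors complete as W5, W2, W7. Walking it through (starting from the post-abort pool):
  pool = (4, 4, 5)
  W5 needs (3, 2, 4) <= (4, 4, 5) -> finishes; pool += (1, 0, 2) = (5, 4, 7)
  W2 needs (0, 1, 1) <= (5, 4, 7) -> finishes; pool += (0, 0, 1) = (5, 4, 8)
  W7 needs (5, 2, 0) <= (5, 4, 8) -> finishes; pool += (1, 1, 1) = (6, 5, 9)


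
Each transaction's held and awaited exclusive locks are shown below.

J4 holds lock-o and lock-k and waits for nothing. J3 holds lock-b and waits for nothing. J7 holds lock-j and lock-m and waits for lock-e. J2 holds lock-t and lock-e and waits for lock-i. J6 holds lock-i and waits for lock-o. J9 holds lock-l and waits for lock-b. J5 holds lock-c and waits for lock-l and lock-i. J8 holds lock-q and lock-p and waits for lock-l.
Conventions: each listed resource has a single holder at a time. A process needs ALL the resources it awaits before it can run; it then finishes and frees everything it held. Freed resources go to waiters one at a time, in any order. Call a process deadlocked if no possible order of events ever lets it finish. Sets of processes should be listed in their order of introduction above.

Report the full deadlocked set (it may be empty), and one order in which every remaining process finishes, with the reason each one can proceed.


The deadlocked set is empty.
Key observation: the wait relation is loop-free; peeling off processes with no waits unwinds the whole state.
The rest can finish in the order J4, J6, J2, J3, J9, J7, J5, J8.
Verifying each step:
  J4 waits on nothing -> runs at once and releases lock-o and lock-k
  J6: everything it awaited (lock-o) is free; runs, freeing lock-i
  J2: everything it awaited (lock-i) is free; runs, freeing lock-t and lock-e
  J3 waits on nothing -> runs at once and releases lock-b
  J9: everything it awaited (lock-b) is free; runs, freeing lock-l
  J7: everything it awaited (lock-e) is free; runs, freeing lock-j and lock-m
  J5: everything it awaited (lock-l and lock-i) is free; runs, freeing lock-c
  J8: everything it awaited (lock-l) is free; runs, freeing lock-q and lock-p


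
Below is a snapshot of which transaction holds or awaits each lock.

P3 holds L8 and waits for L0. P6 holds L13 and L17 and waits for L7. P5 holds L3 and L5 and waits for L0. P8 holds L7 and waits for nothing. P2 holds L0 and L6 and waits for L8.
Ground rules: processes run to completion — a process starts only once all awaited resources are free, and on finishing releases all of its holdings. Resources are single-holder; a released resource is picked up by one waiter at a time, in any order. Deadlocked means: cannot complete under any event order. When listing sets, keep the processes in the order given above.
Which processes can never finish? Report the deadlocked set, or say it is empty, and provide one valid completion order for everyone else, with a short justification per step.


Deadlocked: P3, P5 and P2.
Key observation: the knot is the closed ring of waits P3 -> P2 -> P3; P5 waits into the deadlock from upstream.
The rest can finish in the order P8, P6.
Check, step by step:
  P8 waits on nothing -> runs at once and releases L7
  run P6 (all its waits — L7 — are resolved); releases L13 and L17


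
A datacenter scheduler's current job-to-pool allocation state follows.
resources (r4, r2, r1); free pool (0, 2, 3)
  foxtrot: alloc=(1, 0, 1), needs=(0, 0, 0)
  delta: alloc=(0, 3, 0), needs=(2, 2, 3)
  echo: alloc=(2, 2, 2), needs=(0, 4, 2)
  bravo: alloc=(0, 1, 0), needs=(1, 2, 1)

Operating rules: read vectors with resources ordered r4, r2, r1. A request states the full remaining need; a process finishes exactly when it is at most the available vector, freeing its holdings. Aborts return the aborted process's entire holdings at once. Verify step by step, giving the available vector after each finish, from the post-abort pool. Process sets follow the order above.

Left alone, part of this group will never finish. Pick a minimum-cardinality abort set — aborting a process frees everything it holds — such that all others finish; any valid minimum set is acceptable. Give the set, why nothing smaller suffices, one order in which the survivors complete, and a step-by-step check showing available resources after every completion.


Abort echo.
Key observation: delta was stuck for good until echo gave back (2, 2, 2); in the order shown it finishes at step 2.
No smaller set exists: with zero aborts the deadlock remains.
One survivor order: bravo, delta, foxtrot. Step-by-step check (post-abort pool first):
  pool = (2, 4, 5)
  run bravo (needs (1, 2, 1), free (2, 4, 5)); after release of (0, 1, 0) the pool is (2, 5, 5)
  run delta (needs (2, 2, 3), free (2, 5, 5)); after release of (0, 3, 0) the pool is (2, 8, 5)
  run foxtrot (needs (0, 0, 0), free (2, 8, 5)); after release of (1, 0, 1) the pool is (3, 8, 6)


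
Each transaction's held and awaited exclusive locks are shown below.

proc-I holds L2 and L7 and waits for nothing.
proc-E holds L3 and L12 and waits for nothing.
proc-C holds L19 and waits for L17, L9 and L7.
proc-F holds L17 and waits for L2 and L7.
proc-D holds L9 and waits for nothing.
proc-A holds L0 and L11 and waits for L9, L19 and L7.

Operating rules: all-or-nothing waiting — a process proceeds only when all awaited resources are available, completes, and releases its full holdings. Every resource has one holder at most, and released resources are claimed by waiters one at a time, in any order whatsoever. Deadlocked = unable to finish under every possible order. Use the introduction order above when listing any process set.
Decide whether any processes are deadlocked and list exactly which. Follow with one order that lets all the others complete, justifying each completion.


Nothing here is deadlocked.
Key observation: although several processes wait, no cycle exists — each chain bottoms out at a free runner.
The rest can finish in the order proc-E, proc-I, proc-D, proc-F, proc-C, proc-A.
Verifying each step:
  proc-E waits on nothing -> runs at once and releases L3 and L12
  proc-I waits on nothing -> runs at once and releases L2 and L7
  proc-D waits on nothing -> runs at once and releases L9
  run proc-F (all its waits — L2 and L7 — are resolved); releases L17
  run proc-C (all its waits — L17, L9 and L7 — are resolved); releases L19
  run proc-A (all its waits — L9, L19 and L7 — are resolved); releases L0 and L11


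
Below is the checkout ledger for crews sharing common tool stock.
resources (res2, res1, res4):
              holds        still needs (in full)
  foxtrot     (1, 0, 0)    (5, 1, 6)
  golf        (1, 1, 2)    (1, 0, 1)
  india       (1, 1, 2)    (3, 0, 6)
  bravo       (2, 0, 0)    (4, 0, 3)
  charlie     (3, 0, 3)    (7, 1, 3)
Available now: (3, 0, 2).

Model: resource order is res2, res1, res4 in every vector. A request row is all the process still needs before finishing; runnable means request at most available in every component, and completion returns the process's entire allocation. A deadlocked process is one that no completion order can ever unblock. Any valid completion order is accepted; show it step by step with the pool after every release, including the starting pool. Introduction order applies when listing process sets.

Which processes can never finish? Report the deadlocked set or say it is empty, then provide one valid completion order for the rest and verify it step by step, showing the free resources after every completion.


The deadlocked set is foxtrot, india and charlie.
Key observation: after golf, bravo the pool peaks at (6, 1, 4), and each blocked process is short somewhere: foxtrot on res4; india on res4; charlie on res2.
One completion order for the rest: golf, bravo. Walking it through:
  pool = (3, 0, 2)
  golf needs (1, 0, 1) <= (3, 0, 2) -> finishes; pool += (1, 1, 2) = (4, 1, 4)
  bravo needs (4, 0, 3) <= (4, 1, 4) -> finishes; pool += (2, 0, 0) = (6, 1, 4)
The blocked processes can never fit:
  foxtrot still needs (5, 1, 6) but only (6, 1, 4) is free — short on res4
  india still needs (3, 0, 6) but only (6, 1, 4) is free — short on res4
  charlie still needs (7, 1, 3) but only (6, 1, 4) is free — short on res2


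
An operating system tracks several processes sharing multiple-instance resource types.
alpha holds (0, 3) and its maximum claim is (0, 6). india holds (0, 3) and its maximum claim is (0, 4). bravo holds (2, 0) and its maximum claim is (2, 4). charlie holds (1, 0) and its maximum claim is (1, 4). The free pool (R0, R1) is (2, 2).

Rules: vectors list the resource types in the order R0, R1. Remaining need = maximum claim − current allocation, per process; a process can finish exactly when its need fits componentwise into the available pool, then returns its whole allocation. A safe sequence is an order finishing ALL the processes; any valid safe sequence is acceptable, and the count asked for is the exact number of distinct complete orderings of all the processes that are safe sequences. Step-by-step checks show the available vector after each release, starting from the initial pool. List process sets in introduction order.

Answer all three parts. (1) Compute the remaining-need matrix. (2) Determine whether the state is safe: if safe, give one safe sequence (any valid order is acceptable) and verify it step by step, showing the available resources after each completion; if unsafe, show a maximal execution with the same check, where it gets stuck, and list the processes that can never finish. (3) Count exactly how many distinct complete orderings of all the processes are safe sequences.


(1) Need matrix, components ordered R0, R1:
  alpha: (0, 3)
  india: (0, 1)
  bravo: (0, 4)
  charlie: (0, 4)
(2) The state is SAFE; one workable sequence: india, alpha, bravo, charlie.
Key observation: nothing binds to the last unit here — the tightest requested-resource margin is 1, first seen at india ((0, 1) against (2, 2)).
Check, step by step:
  pool = (2, 2)
  run india (needs (0, 1), free (2, 2)); after release of (0, 3) the pool is (2, 5)
  run alpha (needs (0, 3), free (2, 5)); after release of (0, 3) the pool is (2, 8)
  run bravo (needs (0, 4), free (2, 8)); after release of (2, 0) the pool is (4, 8)
  run charlie (needs (0, 4), free (4, 8)); after release of (1, 0) the pool is (5, 8)
(3) Precisely 6 of the possible complete orderings are safe sequences.


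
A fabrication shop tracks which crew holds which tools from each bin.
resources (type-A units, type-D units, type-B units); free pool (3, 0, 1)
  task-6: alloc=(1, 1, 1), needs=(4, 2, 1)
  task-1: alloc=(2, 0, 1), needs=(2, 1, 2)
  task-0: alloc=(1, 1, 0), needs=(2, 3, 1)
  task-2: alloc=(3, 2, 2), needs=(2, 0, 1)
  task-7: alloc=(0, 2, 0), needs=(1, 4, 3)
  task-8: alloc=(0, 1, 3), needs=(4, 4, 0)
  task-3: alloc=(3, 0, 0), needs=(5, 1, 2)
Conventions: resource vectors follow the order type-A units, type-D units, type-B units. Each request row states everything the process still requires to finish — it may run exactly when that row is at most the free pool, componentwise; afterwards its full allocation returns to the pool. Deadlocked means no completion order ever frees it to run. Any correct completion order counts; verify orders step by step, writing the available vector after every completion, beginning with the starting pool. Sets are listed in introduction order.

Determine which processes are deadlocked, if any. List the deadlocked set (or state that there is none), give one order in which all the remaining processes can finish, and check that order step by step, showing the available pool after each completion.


Nothing here is deadlocked.
Key observation: task-2 can run right away; the returned allocation unlocks the remaining processes in turn.
One completion order for the rest: task-2, task-6, task-3, task-1, task-0, task-8, task-7. Step-by-step check:
  pool = (3, 0, 1)
  task-2 needs (2, 0, 1) <= (3, 0, 1) -> finishes; pool += (3, 2, 2) = (6, 2, 3)
  task-6 needs (4, 2, 1) <= (6, 2, 3) -> finishes; pool += (1, 1, 1) = (7, 3, 4)
  task-3 needs (5, 1, 2) <= (7, 3, 4) -> finishes; pool += (3, 0, 0) = (10, 3, 4)
  task-1 needs (2, 1, 2) <= (10, 3, 4) -> finishes; pool += (2, 0, 1) = (12, 3, 5)
  task-0 needs (2, 3, 1) <= (12, 3, 5) -> finishes; pool += (1, 1, 0) = (13, 4, 5)
  task-8 needs (4, 4, 0) <= (13, 4, 5) -> finishes; pool += (0, 1, 3) = (13, 5, 8)
  task-7 needs (1, 4, 3) <= (13, 5, 8) -> finishes; pool += (0, 2, 0) = (13, 7, 8)


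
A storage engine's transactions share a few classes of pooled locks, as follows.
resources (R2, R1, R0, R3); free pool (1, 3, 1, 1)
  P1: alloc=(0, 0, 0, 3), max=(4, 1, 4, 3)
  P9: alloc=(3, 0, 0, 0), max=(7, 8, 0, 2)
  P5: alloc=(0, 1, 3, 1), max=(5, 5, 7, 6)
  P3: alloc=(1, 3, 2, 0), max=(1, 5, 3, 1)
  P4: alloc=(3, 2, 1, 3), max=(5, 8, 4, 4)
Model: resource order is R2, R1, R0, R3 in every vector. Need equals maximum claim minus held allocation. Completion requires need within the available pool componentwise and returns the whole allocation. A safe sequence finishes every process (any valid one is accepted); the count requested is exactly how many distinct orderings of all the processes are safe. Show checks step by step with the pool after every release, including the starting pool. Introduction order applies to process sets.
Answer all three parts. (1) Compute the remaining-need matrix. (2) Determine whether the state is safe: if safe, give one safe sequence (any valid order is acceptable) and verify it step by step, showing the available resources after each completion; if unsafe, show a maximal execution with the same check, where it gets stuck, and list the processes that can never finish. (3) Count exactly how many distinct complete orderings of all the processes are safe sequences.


(1) Need matrix, components ordered R2, R1, R0, R3:
  P1: (4, 1, 4, 0)
  P9: (4, 8, 0, 2)
  P5: (5, 4, 4, 5)
  P3: (0, 2, 1, 1)
  P4: (2, 6, 3, 1)
(2) SAFE, for example via the order P3, P4, P1, P5, P9.
Key observation: at P3 the run first touches a limit — (0, 2, 1, 1) against (1, 3, 1, 1), exact on a resource it actually requests.
Walking it through:
  pool = (1, 3, 1, 1)
  run P3 (needs (0, 2, 1, 1), free (1, 3, 1, 1)); after release of (1, 3, 2, 0) the pool is (2, 6, 3, 1)
  run P4 (needs (2, 6, 3, 1), free (2, 6, 3, 1)); after release of (3, 2, 1, 3) the pool is (5, 8, 4, 4)
  run P1 (needs (4, 1, 4, 0), free (5, 8, 4, 4)); after release of (0, 0, 0, 3) the pool is (5, 8, 4, 7)
  run P5 (needs (5, 4, 4, 5), free (5, 8, 4, 7)); after release of (0, 1, 3, 1) the pool is (5, 9, 7, 8)
  run P9 (needs (4, 8, 0, 2), free (5, 9, 7, 8)); after release of (3, 0, 0, 0) the pool is (8, 9, 7, 8)
(3) Precisely 3 of the possible complete orderings are safe sequences.


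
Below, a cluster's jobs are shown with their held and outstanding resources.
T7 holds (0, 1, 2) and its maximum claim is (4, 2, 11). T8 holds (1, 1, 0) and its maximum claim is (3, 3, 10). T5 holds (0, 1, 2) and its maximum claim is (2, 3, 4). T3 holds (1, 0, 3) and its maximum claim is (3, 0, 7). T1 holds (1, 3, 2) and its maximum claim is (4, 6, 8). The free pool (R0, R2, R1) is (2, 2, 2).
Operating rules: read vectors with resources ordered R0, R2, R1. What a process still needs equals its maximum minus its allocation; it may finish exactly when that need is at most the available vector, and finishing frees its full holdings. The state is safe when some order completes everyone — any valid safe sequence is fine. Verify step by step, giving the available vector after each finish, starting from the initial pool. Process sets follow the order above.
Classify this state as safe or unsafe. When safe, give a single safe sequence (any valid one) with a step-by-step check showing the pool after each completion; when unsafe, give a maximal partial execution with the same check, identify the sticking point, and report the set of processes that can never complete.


SAFE. One safe sequence: T5, T3, T1, T7, T8.
Key observation: T5 marks the first exact bind of the order: its need (2, 2, 2) fits the free (2, 2, 2) with zero slack on a requested resource.
Step-by-step check:
  pool = (2, 2, 2)
  run T5 (needs (2, 2, 2), free (2, 2, 2)); after release of (0, 1, 2) the pool is (2, 3, 4)
  run T3 (needs (2, 0, 4), free (2, 3, 4)); after release of (1, 0, 3) the pool is (3, 3, 7)
  run T1 (needs (3, 3, 6), free (3, 3, 7)); after release of (1, 3, 2) the pool is (4, 6, 9)
  run T7 (needs (4, 1, 9), free (4, 6, 9)); after release of (0, 1, 2) the pool is (4, 7, 11)
  run T8 (needs (2, 2, 10), free (4, 7, 11)); after release of (1, 1, 0) the pool is (5, 8, 11)


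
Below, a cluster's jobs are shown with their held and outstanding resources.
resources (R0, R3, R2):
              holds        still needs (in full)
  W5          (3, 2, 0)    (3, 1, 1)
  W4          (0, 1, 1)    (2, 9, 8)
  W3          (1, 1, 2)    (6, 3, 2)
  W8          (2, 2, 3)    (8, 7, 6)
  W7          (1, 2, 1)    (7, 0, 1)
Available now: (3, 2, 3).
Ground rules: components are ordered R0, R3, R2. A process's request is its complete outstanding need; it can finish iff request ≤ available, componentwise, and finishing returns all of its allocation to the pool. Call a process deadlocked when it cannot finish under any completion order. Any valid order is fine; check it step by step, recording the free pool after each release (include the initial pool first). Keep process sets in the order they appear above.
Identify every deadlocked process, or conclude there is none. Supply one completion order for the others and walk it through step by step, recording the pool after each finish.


No process is deadlocked.
Key observation: there is always a runnable process — W5 first — so the state unwinds completely.
The rest can finish in the order W5, W3, W7, W8, W4. Verifying each step:
  pool = (3, 2, 3)
  W5: need (3, 1, 1) fits (3, 2, 3); releases (3, 2, 0), pool now (6, 4, 3)
  W3: need (6, 3, 2) fits (6, 4, 3); releases (1, 1, 2), pool now (7, 5, 5)
  W7: need (7, 0, 1) fits (7, 5, 5); releases (1, 2, 1), pool now (8, 7, 6)
  W8: need (8, 7, 6) fits (8, 7, 6); releases (2, 2, 3), pool now (10, 9, 9)
  W4: need (2, 9, 8) fits (10, 9, 9); releases (0, 1, 1), pool now (10, 10, 10)


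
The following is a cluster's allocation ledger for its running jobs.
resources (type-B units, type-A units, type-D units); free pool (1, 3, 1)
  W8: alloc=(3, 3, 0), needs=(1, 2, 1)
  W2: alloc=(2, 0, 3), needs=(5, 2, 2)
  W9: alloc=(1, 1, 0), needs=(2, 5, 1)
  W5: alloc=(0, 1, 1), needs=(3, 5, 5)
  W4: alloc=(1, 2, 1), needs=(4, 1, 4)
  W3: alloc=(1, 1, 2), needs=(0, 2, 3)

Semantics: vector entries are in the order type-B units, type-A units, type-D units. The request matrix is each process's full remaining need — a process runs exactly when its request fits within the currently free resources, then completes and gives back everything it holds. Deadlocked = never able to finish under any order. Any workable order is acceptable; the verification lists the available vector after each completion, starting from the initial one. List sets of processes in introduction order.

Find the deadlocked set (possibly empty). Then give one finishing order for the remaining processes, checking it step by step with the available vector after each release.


Deadlocked: W2, W5, W4 and W3.
Key observation: even finishing W8, W9 leaves just (5, 7, 1) free — too little type-D units for any of the remaining processes.
The rest can finish in the order W8, W9. Step-by-step check:
  pool = (1, 3, 1)
  run W8 (needs (1, 2, 1), free (1, 3, 1)); after release of (3, 3, 0) the pool is (4, 6, 1)
  run W9 (needs (2, 5, 1), free (4, 6, 1)); after release of (1, 1, 0) the pool is (5, 7, 1)
The stuck group stays short no matter what:
  W2 cannot run: need (5, 2, 2) vs free (5, 7, 1) (insufficient type-D units)
  W5 cannot run: need (3, 5, 5) vs free (5, 7, 1) (insufficient type-D units)
  W4 cannot run: need (4, 1, 4) vs free (5, 7, 1) (insufficient type-D units)
  W3 cannot run: need (0, 2, 3) vs free (5, 7, 1) (insufficient type-D units)


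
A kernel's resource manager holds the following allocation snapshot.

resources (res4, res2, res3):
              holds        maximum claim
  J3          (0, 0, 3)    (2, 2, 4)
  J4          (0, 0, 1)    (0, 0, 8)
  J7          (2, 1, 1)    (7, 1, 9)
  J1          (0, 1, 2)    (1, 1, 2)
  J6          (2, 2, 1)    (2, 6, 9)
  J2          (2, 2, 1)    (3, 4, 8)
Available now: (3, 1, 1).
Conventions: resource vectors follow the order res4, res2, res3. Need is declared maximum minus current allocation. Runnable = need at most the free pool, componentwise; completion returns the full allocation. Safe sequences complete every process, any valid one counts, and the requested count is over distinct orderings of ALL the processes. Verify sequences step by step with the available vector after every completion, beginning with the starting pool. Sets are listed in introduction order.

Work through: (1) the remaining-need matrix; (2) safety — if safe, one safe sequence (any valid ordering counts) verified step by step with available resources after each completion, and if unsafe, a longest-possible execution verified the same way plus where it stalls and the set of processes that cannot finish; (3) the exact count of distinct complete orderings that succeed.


(1) Remaining need (order res4, res2, res3):
  J3: (2, 2, 1)
  J4: (0, 0, 7)
  J7: (5, 0, 8)
  J1: (1, 0, 0)
  J6: (0, 4, 8)
  J2: (1, 2, 7)
(2) UNSAFE — no complete ordering exists.
Key observation: after J1, J3 complete, (3, 2, 6) is the best the pool ever gets, yet each leftover process wants more res3.
A maximal execution: J1, J3 — then nothing else fits. Check, step by step:
  pool = (3, 1, 1)
  J1 needs (1, 0, 0) <= (3, 1, 1) -> finishes; pool += (0, 1, 2) = (3, 2, 3)
  J3 needs (2, 2, 1) <= (3, 2, 3) -> finishes; pool += (0, 0, 3) = (3, 2, 6)
  blocked: J4 wants (0, 0, 7), pool (3, 2, 6) — not enough res3
  blocked: J7 wants (5, 0, 8), pool (3, 2, 6) — not enough res4 and res3
  blocked: J6 wants (0, 4, 8), pool (3, 2, 6) — not enough res2 and res3
  blocked: J2 wants (1, 2, 7), pool (3, 2, 6) — not enough res3
Processes that can never finish: J4, J7, J6 and J2.
(3) The exact count: 0 of the possible complete orderings are safe sequences.


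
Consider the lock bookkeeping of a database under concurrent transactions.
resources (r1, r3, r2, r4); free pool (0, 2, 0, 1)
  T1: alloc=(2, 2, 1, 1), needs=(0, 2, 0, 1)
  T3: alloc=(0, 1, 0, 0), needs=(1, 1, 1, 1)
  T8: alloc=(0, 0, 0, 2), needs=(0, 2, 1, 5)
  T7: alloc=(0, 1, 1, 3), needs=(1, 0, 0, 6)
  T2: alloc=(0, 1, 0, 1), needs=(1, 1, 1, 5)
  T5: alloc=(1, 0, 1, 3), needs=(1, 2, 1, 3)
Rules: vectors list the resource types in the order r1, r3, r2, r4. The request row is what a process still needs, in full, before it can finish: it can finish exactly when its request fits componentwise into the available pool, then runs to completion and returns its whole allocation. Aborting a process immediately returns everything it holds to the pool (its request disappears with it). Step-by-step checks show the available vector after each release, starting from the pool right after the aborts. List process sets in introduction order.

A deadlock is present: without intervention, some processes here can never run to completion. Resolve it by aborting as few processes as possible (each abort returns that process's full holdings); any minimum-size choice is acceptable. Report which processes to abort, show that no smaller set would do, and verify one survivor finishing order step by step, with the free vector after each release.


The answer: abort T5.
Key observation: the deadlocked T2 becomes finishable only because T5 released (1, 0, 1, 3); it completes at step 2 below.
Why nothing smaller works: aborting no one leaves the state deadlocked as given.
Survivors finish in the order: T1, T2, T8, T7, T3. Step-by-step check (pool after the aborts first):
  pool = (1, 2, 1, 4)
  run T1 (needs (0, 2, 0, 1), free (1, 2, 1, 4)); after release of (2, 2, 1, 1) the pool is (3, 4, 2, 5)
  run T2 (needs (1, 1, 1, 5), free (3, 4, 2, 5)); after release of (0, 1, 0, 1) the pool is (3, 5, 2, 6)
  run T8 (needs (0, 2, 1, 5), free (3, 5, 2, 6)); after release of (0, 0, 0, 2) the pool is (3, 5, 2, 8)
  run T7 (needs (1, 0, 0, 6), free (3, 5, 2, 8)); after release of (0, 1, 1, 3) the pool is (3, 6, 3, 11)
  run T3 (needs (1, 1, 1, 1), free (3, 6, 3, 11)); after release of (0, 1, 0, 0) the pool is (3, 7, 3, 11)
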